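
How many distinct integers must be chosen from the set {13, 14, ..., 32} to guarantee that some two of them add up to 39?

14

Two chosen integers sum to 39 exactly when both halves of some pair {x, 39−x} with 13 ≤ x ≤ 39−x ≤ 26 are chosen — 7 such pairs.
The remaining 6 elements (those with no distinct partner in range) can never complete a 39-sum, so the worst case takes all of them and one from each pair: 6 + 7 = 13.
The 14th integer has to be the second member of some pair, so 13 + 1 = 14.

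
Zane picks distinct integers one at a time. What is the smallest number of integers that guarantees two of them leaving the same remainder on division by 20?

By the pigeonhole principle, the 20 residue classes mod 20 are the pigeonholes.
With 20 integers one could put 1 in each residue class and have no class reach 2.
The 21st integer pushes some class to 2, so 20·1 + 1 = 21.

21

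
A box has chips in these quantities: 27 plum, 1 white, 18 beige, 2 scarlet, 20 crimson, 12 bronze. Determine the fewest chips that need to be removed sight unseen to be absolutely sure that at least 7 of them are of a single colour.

The 6 colours are the holes; the chips drawn are the pigeons.
To avoid 7 of any one colour, the worst case takes at most 6 of each colour, or every chip of a colour that has fewer than 6.
That gives 6 + 1 + 6 + 2 + 6 + 6 = 27 chips with no colour reaching 7.
The next chip forces some colour to 7, so 27 + 1 = 28.

28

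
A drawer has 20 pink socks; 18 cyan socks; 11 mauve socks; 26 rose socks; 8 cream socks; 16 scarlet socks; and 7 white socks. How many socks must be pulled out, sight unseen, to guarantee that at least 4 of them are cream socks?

In the worst case for collecting cream socks, every non-cream sock comes out first.
There are 20 + 18 + 11 + 26 + 16 + 7 = 98 non-cream socks altogether.
After those, each further sock must be cream, so 98 + 4 = 102 draws guarantee 4 cream socks.

102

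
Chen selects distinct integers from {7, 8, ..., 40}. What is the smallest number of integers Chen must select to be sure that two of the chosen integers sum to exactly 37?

A set avoiding the sum 37 can contain at most one of each pair {x, 37−x}, plus the 10 elements whose complement lies outside the range.
The integers 19, …, 40 (22 of them) are such a set: any two sum to at least 19+20 = 39 > 37.
Any 23rd integer completes one of the 12 pairs, so 23 choices force a sum of 37.

23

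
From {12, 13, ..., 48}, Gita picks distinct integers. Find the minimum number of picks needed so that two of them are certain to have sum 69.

24

Two chosen integers sum to 69 exactly when both halves of some pair {x, 69−x} with 21 ≤ x ≤ 69−x ≤ 48 are chosen — 14 such pairs.
The remaining 9 elements (those with no distinct partner in range) can never complete a 69-sum, so the worst case takes all of them and one from each pair: 9 + 14 = 23.
By the pigeonhole principle, the 24th integer has to be the second member of some pair, so 23 + 1 = 24.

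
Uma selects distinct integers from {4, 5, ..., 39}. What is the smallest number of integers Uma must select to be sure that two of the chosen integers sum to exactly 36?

23

Group the elements by complementary pair {x, 36−x}: {4,32}, {5,31}, {6,30}, …, giving 14 two-element pairs, the single value 18 (it cannot pair with itself since the integers are distinct), and 7 integers whose partner 36−x falls outside [4,39].
Treating each of those 22 groups as a pigeonhole, one can pick one integer per group — 22 integers — with no two summing to 36.
The 23rd integer lands in an occupied pair, forcing a sum of 36.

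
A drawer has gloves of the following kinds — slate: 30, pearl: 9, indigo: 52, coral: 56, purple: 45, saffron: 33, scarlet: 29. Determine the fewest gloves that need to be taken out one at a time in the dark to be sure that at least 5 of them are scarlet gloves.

230

In the worst case for collecting scarlet gloves, every non-scarlet glove comes out first.
There are 30 + 9 + 52 + 56 + 45 + 33 = 225 non-scarlet gloves altogether.
After those, each further glove must be scarlet, so 225 + 5 = 230 draws guarantee 5 scarlet gloves.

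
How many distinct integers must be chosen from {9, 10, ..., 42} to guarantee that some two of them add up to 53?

A set avoiding the sum 53 can contain at most one of each pair {x, 53−x}, plus the 2 elements whose complement lies outside the range.
The integers 9, …, 26 (18 of them) are such a set: any two sum to at least 9+10 = 19 and at most 25+26 = 51 < 53.
Any 19th integer completes one of the 16 pairs, so 19 choices force a sum of 53.

19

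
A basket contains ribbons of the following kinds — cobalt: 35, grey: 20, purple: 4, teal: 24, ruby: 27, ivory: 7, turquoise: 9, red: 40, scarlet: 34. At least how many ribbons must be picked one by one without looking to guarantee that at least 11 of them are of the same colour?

81

By pigeonhole, the 9 colours are the holes; the ribbons drawn are the pigeons.
To avoid 11 of any one colour, the worst case takes at most 10 of each colour, or every ribbon of a colour that has fewer than 10.
That gives 10 + 10 + 4 + 10 + 10 + 7 + 9 + 10 + 10 = 80 ribbons with no colour reaching 11.
The next ribbon forces some colour to 11, so 80 + 1 = 81.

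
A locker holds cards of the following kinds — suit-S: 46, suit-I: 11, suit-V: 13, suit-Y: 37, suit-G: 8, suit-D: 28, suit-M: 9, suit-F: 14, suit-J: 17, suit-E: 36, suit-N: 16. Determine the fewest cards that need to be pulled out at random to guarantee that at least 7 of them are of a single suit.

67

By pigeonhole, the 11 suits are the holes; the cards drawn are the pigeons.
To avoid 7 of any one suit, the worst case takes at most 6 of each suit.
That gives 6 + 6 + 6 + 6 + 6 + 6 + 6 + 6 + 6 + 6 + 6 = 66 cards with no suit reaching 7.
The next card forces some suit to 7, so 66 + 1 = 67.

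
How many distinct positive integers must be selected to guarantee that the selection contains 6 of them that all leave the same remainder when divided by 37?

The 37 residue classes mod 37 are the pigeonholes.
With 185 integers one could put 5 in each residue class and have no class reach 6.
The 186th integer pushes some class to 6, so 37·5 + 1 = 186.

186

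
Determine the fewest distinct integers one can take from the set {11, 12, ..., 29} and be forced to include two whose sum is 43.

12

A set avoiding the sum 43 can contain at most one of each pair {x, 43−x}, plus the 3 elements whose complement lies outside the range.
The integers 11, …, 21 (11 of them) are such a set: any two sum to at least 11+12 = 23 and at most 20+21 = 41 < 43.
By the pigeonhole principle, any 12th integer completes one of the 8 pairs, so 12 choices force a sum of 43.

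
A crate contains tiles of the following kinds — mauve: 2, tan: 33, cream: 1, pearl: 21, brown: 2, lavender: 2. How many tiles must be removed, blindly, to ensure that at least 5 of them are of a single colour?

An adversary could hand out at most 4 tiles per colour (4 colours run out sooner): 2 + 4 + 1 + 4 + 2 + 2 = 15 tiles and still no colour has 5.
One more tile lands in a colour already at 4, so 16 draws are enough and 15 are not.

16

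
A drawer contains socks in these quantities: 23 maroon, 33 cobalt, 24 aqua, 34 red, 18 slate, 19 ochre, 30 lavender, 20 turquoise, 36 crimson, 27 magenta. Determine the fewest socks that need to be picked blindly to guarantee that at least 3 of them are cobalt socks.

234

In the worst case for collecting cobalt socks, every non-cobalt sock comes out first.
There are 23 + 24 + 34 + 18 + 19 + 30 + 20 + 36 + 27 = 231 non-cobalt socks altogether.
After those, each further sock must be cobalt, so 231 + 3 = 234 draws guarantee 3 cobalt socks.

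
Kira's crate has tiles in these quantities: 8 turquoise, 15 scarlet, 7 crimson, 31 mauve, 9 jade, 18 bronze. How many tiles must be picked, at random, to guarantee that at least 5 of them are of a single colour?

25

By pigeonhole, put each drawn tile into a box by colour. The largest draw with every box below 5 takes min(count, 4) from each colour.
Σ min(cᵢ, 4) = 4 + 4 + 4 + 4 + 4 + 4 = 24.
Draw number 24 + 1 = 25 must push one box to 5.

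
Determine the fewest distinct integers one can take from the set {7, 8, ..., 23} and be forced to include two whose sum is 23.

13

Group the elements by complementary pair {x, 23−x}: {7,16}, {8,15}, {9,14}, …, giving 5 two-element pairs and 7 integers whose partner 23−x falls outside [7,23].
Treating each of those 12 groups as a pigeonhole, one can pick one integer per group — 12 integers — with no two summing to 23.
The 13th integer lands in an occupied pair, forcing a sum of 23.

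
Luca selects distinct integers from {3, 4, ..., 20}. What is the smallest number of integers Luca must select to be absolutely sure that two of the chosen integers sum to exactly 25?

11

Group the elements by complementary pair {x, 25−x}: {5,20}, {6,19}, {7,18}, …, giving 8 two-element pairs and 2 integers whose partner 25−x falls outside [3,20].
Treating each of those 10 groups as a pigeonhole, one can pick one integer per group — 10 integers — with no two summing to 25.
The 11th integer lands in an occupied pair, forcing a sum of 25.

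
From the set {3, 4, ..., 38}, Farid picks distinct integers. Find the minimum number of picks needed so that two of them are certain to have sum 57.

27

Two chosen integers sum to 57 exactly when both halves of some pair {x, 57−x} with 19 ≤ x ≤ 57−x ≤ 38 are chosen — 10 such pairs.
The remaining 16 elements (those with no distinct partner in range) can never complete a 57-sum, so the worst case takes all of them and one from each pair: 16 + 10 = 26.
The 27th integer has to be the second member of some pair, so 26 + 1 = 27.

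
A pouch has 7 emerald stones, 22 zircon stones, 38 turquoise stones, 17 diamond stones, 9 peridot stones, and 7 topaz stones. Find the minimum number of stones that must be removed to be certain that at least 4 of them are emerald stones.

97

In the worst case for collecting emerald stones, every non-emerald stone comes out first.
There are 22 + 38 + 17 + 9 + 7 = 93 non-emerald stones altogether.
After those, each further stone must be emerald, so 93 + 4 = 97 draws guarantee 4 emerald stones.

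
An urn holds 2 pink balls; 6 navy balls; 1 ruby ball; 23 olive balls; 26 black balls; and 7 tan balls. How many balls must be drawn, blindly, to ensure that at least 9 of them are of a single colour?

33

Pigeonhole: the 6 colours are the holes; the balls drawn are the pigeons.
To avoid 9 of any one colour, the worst case takes at most 8 of each colour, or every ball of a colour that has fewer than 8.
That gives 2 + 6 + 1 + 8 + 8 + 7 = 32 balls with no colour reaching 9.
The next ball forces some colour to 9, so 32 + 1 = 33.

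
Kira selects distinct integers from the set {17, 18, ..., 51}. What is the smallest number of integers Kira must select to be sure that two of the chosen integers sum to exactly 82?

26

Two chosen integers sum to 82 exactly when both halves of some pair {x, 82−x} with 31 ≤ x ≤ 82−x ≤ 51 are chosen — 10 such pairs.
The remaining 15 elements (those with no distinct partner in range) can never complete a 82-sum, so the worst case takes all of them and one from each pair: 15 + 10 = 25.
Pigeonhole: the 26th integer has to be the second member of some pair, so 25 + 1 = 26.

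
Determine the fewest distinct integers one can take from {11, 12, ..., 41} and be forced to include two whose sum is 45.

Two chosen integers sum to 45 exactly when both halves of some pair {x, 45−x} with 11 ≤ x ≤ 45−x ≤ 34 are chosen — 12 such pairs.
The remaining 7 elements (those with no distinct partner in range) can never complete a 45-sum, so the worst case takes all of them and one from each pair: 7 + 12 = 19.
By the pigeonhole principle, the 20th integer has to be the second member of some pair, so 19 + 1 = 20.

20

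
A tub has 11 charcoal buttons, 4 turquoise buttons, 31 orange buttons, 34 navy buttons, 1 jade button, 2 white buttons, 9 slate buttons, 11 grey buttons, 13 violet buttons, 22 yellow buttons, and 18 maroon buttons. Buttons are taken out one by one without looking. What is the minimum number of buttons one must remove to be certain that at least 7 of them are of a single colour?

56

By the pigeonhole principle, put each drawn button into a box by colour. The largest draw with every box below 7 takes min(count, 6) from each colour; colours with fewer than 6 contribute all they have.
Σ min(cᵢ, 6) = 6 + 4 + 6 + 6 + 1 + 2 + 6 + 6 + 6 + 6 + 6 = 55.
Draw number 55 + 1 = 56 must push one box to 7.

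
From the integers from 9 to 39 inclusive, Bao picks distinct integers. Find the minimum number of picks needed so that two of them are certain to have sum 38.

22

Two chosen integers sum to 38 exactly when both halves of some pair {x, 38−x} with 9 ≤ x ≤ 38−x ≤ 29 are chosen — 10 such pairs.
The remaining 11 elements (those with no distinct partner in range) can never complete a 38-sum, so the worst case takes all of them and one from each pair: 11 + 10 = 21.
By pigeonhole, the 22nd integer has to be the second member of some pair, so 21 + 1 = 22.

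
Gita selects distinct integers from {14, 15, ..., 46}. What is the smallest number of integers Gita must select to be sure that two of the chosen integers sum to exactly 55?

Group the elements by complementary pair {x, 55−x}: {14,41}, {15,40}, {16,39}, …, giving 14 two-element pairs and 5 integers whose partner 55−x falls outside [14,46].
Pigeonhole: treating each of those 19 groups as a pigeonhole, one can pick one integer per group — 19 integers — with no two summing to 55.
The 20th integer lands in an occupied pair, forcing a sum of 55.

20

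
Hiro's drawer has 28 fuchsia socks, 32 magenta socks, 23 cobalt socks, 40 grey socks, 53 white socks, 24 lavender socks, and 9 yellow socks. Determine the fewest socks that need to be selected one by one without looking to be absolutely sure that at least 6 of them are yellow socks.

In the worst case for collecting yellow socks, every non-yellow sock comes out first.
There are 28 + 32 + 23 + 40 + 53 + 24 = 200 non-yellow socks altogether.
After those, each further sock must be yellow, so 200 + 6 = 206 draws guarantee 6 yellow socks.

206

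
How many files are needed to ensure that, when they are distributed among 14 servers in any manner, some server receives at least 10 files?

127

With 126 files one could put exactly 9 in each of the 14 servers, and no server would reach 10.
Pigeonhole: one more file must land in a server that already has 9, giving it 10.
So 14 × 9 + 1 = 127 files are required.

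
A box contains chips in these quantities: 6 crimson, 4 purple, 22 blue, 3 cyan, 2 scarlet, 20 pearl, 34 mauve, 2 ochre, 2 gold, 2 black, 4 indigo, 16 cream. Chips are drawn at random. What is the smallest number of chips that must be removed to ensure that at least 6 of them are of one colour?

By pigeonhole, the 12 colours are the holes; the chips drawn are the pigeons.
To avoid 6 of any one colour, the worst case takes at most 5 of each colour, or every chip of a colour that has fewer than 5.
That gives 5 + 4 + 5 + 3 + 2 + 5 + 5 + 2 + 2 + 2 + 4 + 5 = 44 chips with no colour reaching 6.
The next chip forces some colour to 6, so 44 + 1 = 45.

45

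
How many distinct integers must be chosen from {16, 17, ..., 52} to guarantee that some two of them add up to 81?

A set avoiding the sum 81 can contain at most one of each pair {x, 81−x}, plus the 13 elements whose complement lies outside the range.
The integers 16, …, 40 (25 of them) are such a set: any two sum to at least 16+17 = 33 and at most 39+40 = 79 < 81.
Any 26th integer completes one of the 12 pairs, so 26 choices force a sum of 81.

26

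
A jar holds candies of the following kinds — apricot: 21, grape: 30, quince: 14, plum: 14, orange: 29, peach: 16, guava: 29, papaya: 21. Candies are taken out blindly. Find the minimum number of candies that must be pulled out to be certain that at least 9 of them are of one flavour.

An adversary could hand out at most 8 candies per flavour: 8 + 8 + 8 + 8 + 8 + 8 + 8 + 8 = 64 candies and still no flavour has 9.
One more candy lands in a flavour already at 8, so 65 draws are enough and 64 are not.

65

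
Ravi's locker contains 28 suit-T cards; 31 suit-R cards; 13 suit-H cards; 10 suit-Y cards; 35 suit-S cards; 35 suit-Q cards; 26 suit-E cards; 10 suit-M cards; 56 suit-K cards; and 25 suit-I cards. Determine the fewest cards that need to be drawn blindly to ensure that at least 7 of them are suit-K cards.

In the worst case for collecting suit-K cards, every non-suit-K card comes out first.
There are 28 + 31 + 13 + 10 + 35 + 35 + 26 + 10 + 25 = 213 non-suit-K cards altogether.
After those, each further card must be suit-K, so 213 + 7 = 220 draws guarantee 7 suit-K cards.

220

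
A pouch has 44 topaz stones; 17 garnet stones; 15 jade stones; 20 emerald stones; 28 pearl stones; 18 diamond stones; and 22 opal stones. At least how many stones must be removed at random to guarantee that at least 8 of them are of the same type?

By the pigeonhole principle, put each drawn stone into a box by type. The largest draw with every box below 8 takes min(count, 7) from each type.
Σ min(cᵢ, 7) = 7 + 7 + 7 + 7 + 7 + 7 + 7 = 49.
Draw number 49 + 1 = 50 must push one box to 8.

50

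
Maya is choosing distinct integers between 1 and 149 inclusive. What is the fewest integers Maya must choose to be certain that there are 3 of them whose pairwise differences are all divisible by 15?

Integers whose pairwise differences are multiples of 15 are exactly those sharing a remainder mod 15. Pigeonhole: the 15 residue classes mod 15 are the pigeonholes.
With 30 integers one could put 2 in each residue class and have no class reach 3.
The 31st integer pushes some class to 3, so 15·2 + 1 = 31.

31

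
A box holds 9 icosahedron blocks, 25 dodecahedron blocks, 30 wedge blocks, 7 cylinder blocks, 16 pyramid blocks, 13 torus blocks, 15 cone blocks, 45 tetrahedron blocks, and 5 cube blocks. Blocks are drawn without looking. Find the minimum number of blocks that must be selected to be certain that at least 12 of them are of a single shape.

An adversary could hand out at most 11 blocks per shape (icosahedron, cylinder, cube run out sooner): 9 + 11 + 11 + 7 + 11 + 11 + 11 + 11 + 5 = 87 blocks and still no shape has 12.
By the pigeonhole principle, one more block lands in a shape already at 11, so 88 draws are enough and 87 are not.

88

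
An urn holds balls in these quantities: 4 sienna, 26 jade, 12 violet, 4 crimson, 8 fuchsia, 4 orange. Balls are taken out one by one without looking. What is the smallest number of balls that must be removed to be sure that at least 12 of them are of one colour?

By the pigeonhole principle, the 6 colours are the holes; the balls drawn are the pigeons.
To avoid 12 of any one colour, the worst case takes at most 11 of each colour, or every ball of a colour that has fewer than 11.
That gives 4 + 11 + 11 + 4 + 8 + 4 = 42 balls with no colour reaching 12.
The next ball forces some colour to 12, so 42 + 1 = 43.

43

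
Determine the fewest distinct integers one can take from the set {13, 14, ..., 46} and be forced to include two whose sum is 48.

A set avoiding the sum 48 can contain at most one of each pair {x, 48−x}, plus the 12 elements whose complement lies outside the range or equal to its own complement.
The integers 24, …, 46 (23 of them) are such a set: any two sum to at least 24+25 = 49 > 48.
Any 24th integer completes one of the 11 pairs, so 24 choices force a sum of 48.

24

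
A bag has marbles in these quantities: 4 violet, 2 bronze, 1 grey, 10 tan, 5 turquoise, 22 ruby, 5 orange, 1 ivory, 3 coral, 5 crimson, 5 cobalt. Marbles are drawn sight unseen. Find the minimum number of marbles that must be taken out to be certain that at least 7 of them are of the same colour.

44

Pigeonhole: the 11 colours are the holes; the marbles drawn are the pigeons.
To avoid 7 of any one colour, the worst case takes at most 6 of each colour, or every marble of a colour that has fewer than 6.
That gives 4 + 2 + 1 + 6 + 5 + 6 + 5 + 1 + 3 + 5 + 5 = 43 marbles with no colour reaching 7.
The next marble forces some colour to 7, so 43 + 1 = 44.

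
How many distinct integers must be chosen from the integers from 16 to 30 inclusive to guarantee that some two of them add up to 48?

Group the elements by complementary pair {x, 48−x}: {18,30}, {19,29}, {20,28}, …, giving 6 two-element pairs; the single value 24 (it cannot pair with itself since the integers are distinct); and 2 integers whose partner 48−x falls outside [16,30].
Treating each of those 9 groups as a pigeonhole, one can pick one integer per group — 9 integers — with no two summing to 48.
The 10th integer lands in an occupied pair, forcing a sum of 48.

10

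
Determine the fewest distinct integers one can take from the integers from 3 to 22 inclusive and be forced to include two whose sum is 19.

14

Two chosen integers sum to 19 exactly when both halves of some pair {x, 19−x} with 3 ≤ x ≤ 19−x ≤ 16 are chosen — 7 such pairs.
The remaining 6 elements (those with no distinct partner in range) can never complete a 19-sum, so the worst case takes all of them and one from each pair: 6 + 7 = 13.
The 14th integer has to be the second member of some pair, so 13 + 1 = 14.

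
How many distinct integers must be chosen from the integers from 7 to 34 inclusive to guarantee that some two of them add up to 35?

A set avoiding the sum 35 can contain at most one of each pair {x, 35−x}, plus the 6 elements whose complement lies outside the range.
The integers 18, …, 34 (17 of them) are such a set: any two sum to at least 18+19 = 37 > 35.
Pigeonhole: any 18th integer completes one of the 11 pairs, so 18 choices force a sum of 35.

18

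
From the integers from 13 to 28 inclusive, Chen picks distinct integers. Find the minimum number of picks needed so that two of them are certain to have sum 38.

Two chosen integers sum to 38 exactly when both halves of some pair {x, 38−x} with 13 ≤ x ≤ 38−x ≤ 25 are chosen — 6 such pairs.
The remaining 4 elements (those with no distinct partner in range) can never complete a 38-sum, so the worst case takes all of them and one from each pair: 4 + 6 = 10.
The 11th integer has to be the second member of some pair, so 10 + 1 = 11.

11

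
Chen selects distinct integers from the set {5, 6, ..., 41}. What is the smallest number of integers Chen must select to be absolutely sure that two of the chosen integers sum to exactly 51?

22

Two chosen integers sum to 51 exactly when both halves of some pair {x, 51−x} with 10 ≤ x ≤ 51−x ≤ 41 are chosen — 16 such pairs.
The remaining 5 elements (those with no distinct partner in range) can never complete a 51-sum, so the worst case takes all of them and one from each pair: 5 + 16 = 21.
The 22nd integer has to be the second member of some pair, so 21 + 1 = 22.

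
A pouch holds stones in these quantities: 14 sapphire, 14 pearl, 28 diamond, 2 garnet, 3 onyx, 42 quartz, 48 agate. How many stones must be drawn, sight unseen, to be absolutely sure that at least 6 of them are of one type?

31

An adversary could hand out at most 5 stones per type (garnet, onyx run out sooner): 5 + 5 + 5 + 2 + 3 + 5 + 5 = 30 stones and still no type has 6.
One more stone lands in a type already at 5, so 31 draws are enough and 30 are not.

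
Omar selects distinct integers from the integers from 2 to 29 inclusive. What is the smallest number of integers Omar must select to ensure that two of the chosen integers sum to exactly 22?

20

Group the elements by complementary pair {x, 22−x}: {2,20}, {3,19}, {4,18}, …, giving 9 two-element pairs, the single value 11 (it cannot pair with itself since the integers are distinct), and 9 integers whose partner 22−x falls outside [2,29].
By pigeonhole, treating each of those 19 groups as a pigeonhole, one can pick one integer per group — 19 integers — with no two summing to 22.
The 20th integer lands in an occupied pair, forcing a sum of 22.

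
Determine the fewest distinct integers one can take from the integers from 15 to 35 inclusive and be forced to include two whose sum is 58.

A set avoiding the sum 58 can contain at most one of each pair {x, 58−x}, plus the 9 elements whose complement lies outside the range or equal to its own complement.
The integers 15, …, 29 (15 of them) are such a set: any two sum to at least 15+16 = 31 and at most 28+29 = 57 < 58.
Pigeonhole: any 16th integer completes one of the 6 pairs, so 16 choices force a sum of 58.

16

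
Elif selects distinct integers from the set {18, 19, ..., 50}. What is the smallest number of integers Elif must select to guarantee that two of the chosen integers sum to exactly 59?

Group the elements by complementary pair {x, 59−x}: {18,41}, {19,40}, {20,39}, …, giving 12 two-element pairs and 9 integers whose partner 59−x falls outside [18,50].
Pigeonhole: treating each of those 21 groups as a pigeonhole, one can pick one integer per group — 21 integers — with no two summing to 59.
The 22nd integer lands in an occupied pair, forcing a sum of 59.

22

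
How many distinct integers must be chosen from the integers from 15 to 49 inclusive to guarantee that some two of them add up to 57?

Two chosen integers sum to 57 exactly when both halves of some pair {x, 57−x} with 15 ≤ x ≤ 57−x ≤ 42 are chosen — 14 such pairs.
The remaining 7 elements (those with no distinct partner in range) can never complete a 57-sum, so the worst case takes all of them and one from each pair: 7 + 14 = 21.
The 22nd integer has to be the second member of some pair, so 21 + 1 = 22.

22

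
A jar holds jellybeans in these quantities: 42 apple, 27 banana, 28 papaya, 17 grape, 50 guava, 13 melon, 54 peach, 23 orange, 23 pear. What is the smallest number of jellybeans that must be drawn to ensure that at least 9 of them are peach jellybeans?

232

In the worst case for collecting peach jellybeans, every non-peach jellybean comes out first.
There are 42 + 27 + 28 + 17 + 50 + 13 + 23 + 23 = 223 non-peach jellybeans altogether.
After those, each further jellybean must be peach, so 223 + 9 = 232 draws guarantee 9 peach jellybeans.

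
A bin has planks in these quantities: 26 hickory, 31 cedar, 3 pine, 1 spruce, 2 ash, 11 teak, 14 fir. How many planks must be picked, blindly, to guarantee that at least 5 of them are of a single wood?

23

By the pigeonhole principle, the 7 woods are the holes; the planks drawn are the pigeons.
To avoid 5 of any one wood, the worst case takes at most 4 of each wood, or every plank of a wood that has fewer than 4.
That gives 4 + 4 + 3 + 1 + 2 + 4 + 4 = 22 planks with no wood reaching 5.
The next plank forces some wood to 5, so 22 + 1 = 23.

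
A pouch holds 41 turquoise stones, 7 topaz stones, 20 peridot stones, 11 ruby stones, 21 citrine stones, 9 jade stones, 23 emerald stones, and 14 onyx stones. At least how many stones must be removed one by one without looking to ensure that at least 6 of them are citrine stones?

131

In the worst case for collecting citrine stones, every non-citrine stone comes out first.
There are 41 + 7 + 20 + 11 + 9 + 23 + 14 = 125 non-citrine stones altogether.
After those, each further stone must be citrine, so 125 + 6 = 131 draws guarantee 6 citrine stones.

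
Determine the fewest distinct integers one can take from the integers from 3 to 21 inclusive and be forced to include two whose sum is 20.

13

Group the elements by complementary pair {x, 20−x}: {3,17}, {4,16}, {5,15}, …, giving 7 two-element pairs, the single value 10 (it cannot pair with itself since the integers are distinct), and 4 integers whose partner 20−x falls outside [3,21].
Treating each of those 12 groups as a pigeonhole, one can pick one integer per group — 12 integers — with no two summing to 20.
The 13th integer lands in an occupied pair, forcing a sum of 20.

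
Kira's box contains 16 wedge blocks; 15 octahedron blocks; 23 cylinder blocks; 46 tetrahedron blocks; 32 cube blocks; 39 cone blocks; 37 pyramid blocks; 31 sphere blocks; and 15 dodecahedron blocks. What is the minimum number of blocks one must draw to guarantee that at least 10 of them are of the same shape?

82

By pigeonhole, put each drawn block into a box by shape. The largest draw with every box below 10 takes min(count, 9) from each shape.
Σ min(cᵢ, 9) = 9 + 9 + 9 + 9 + 9 + 9 + 9 + 9 + 9 = 81.
Draw number 81 + 1 = 82 must push one box to 10.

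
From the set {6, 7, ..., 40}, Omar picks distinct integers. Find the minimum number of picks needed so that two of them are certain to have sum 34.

25

A set avoiding the sum 34 can contain at most one of each pair {x, 34−x}, plus the 13 elements whose complement lies outside the range or equal to its own complement.
The integers 17, …, 40 (24 of them) are such a set: any two sum to at least 17+18 = 35 > 34.
Pigeonhole: any 25th integer completes one of the 11 pairs, so 25 choices force a sum of 34.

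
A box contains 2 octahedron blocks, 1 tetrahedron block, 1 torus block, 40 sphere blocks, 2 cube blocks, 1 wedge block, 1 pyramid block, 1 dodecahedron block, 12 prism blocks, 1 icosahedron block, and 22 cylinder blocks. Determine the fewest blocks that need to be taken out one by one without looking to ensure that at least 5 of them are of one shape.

Pigeonhole: put each drawn block into a box by shape. The largest draw with every box below 5 takes min(count, 4) from each shape; shapes with fewer than 4 contribute all they have.
Σ min(cᵢ, 4) = 2 + 1 + 1 + 4 + 2 + 1 + 1 + 1 + 4 + 1 + 4 = 22.
Draw number 22 + 1 = 23 must push one box to 5.

23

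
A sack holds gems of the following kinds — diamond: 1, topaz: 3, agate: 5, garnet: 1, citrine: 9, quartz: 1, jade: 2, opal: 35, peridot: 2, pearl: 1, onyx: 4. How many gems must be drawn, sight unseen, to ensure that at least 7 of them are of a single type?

33

By the pigeonhole principle, the 11 types are the holes; the gems drawn are the pigeons.
To avoid 7 of any one type, the worst case takes at most 6 of each type, or every gem of a type that has fewer than 6.
That gives 1 + 3 + 5 + 1 + 6 + 1 + 2 + 6 + 2 + 1 + 4 = 32 gems with no type reaching 7.
The next gem forces some type to 7, so 32 + 1 = 33.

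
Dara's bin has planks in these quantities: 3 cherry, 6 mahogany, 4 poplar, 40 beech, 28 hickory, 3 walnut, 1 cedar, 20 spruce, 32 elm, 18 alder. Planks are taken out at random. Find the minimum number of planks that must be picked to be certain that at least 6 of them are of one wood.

An adversary could hand out at most 5 planks per wood (4 woods run out sooner): 3 + 5 + 4 + 5 + 5 + 3 + 1 + 5 + 5 + 5 = 41 planks and still no wood has 6.
One more plank lands in a wood already at 5, so 42 draws are enough and 41 are not.

42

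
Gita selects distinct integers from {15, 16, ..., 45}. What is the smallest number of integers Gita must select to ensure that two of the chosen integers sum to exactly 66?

Two chosen integers sum to 66 exactly when both halves of some pair {x, 66−x} with 21 ≤ x ≤ 66−x ≤ 45 are chosen — 12 such pairs.
The remaining 7 elements (those with no distinct partner in range) can never complete a 66-sum, so the worst case takes all of them and one from each pair: 7 + 12 = 19.
Pigeonhole: the 20th integer has to be the second member of some pair, so 19 + 1 = 20.

20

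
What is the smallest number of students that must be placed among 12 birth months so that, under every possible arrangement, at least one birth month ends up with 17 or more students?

With 192 students one could put exactly 16 in each of the 12 birth months, and no birth month would reach 17.
By the pigeonhole principle, one more student must land in a birth month that already has 16, giving it 17.
So 12 × 16 + 1 = 193 students are required.

193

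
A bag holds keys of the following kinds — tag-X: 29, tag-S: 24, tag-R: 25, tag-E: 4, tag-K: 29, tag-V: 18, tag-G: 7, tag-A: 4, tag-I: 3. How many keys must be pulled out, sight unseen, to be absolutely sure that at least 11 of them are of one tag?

69

An adversary could hand out at most 10 keys per tag (4 tags run out sooner): 10 + 10 + 10 + 4 + 10 + 10 + 7 + 4 + 3 = 68 keys and still no tag has 11.
One more key lands in a tag already at 10, so 69 draws are enough and 68 are not.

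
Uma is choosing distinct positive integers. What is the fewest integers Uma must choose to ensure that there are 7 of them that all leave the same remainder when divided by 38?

229

Pigeonhole: the 38 residue classes mod 38 are the pigeonholes.
With 228 integers one could put 6 in each residue class and have no class reach 7.
The 229th integer pushes some class to 7, so 38·6 + 1 = 229.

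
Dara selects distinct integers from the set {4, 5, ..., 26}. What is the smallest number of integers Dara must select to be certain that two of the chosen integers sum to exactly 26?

15

A set avoiding the sum 26 can contain at most one of each pair {x, 26−x}, plus the 5 elements whose complement lies outside the range or equal to its own complement.
The integers 13, …, 26 (14 of them) are such a set: any two sum to at least 13+14 = 27 > 26.
By pigeonhole, any 15th integer completes one of the 9 pairs, so 15 choices force a sum of 26.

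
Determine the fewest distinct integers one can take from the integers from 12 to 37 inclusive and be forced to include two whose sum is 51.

Group the elements by complementary pair {x, 51−x}: {14,37}, {15,36}, {16,35}, …, giving 12 two-element pairs and 2 integers whose partner 51−x falls outside [12,37].
Pigeonhole: treating each of those 14 groups as a pigeonhole, one can pick one integer per group — 14 integers — with no two summing to 51.
The 15th integer lands in an occupied pair, forcing a sum of 51.

15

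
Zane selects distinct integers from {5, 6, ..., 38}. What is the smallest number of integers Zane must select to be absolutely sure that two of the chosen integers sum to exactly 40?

A set avoiding the sum 40 can contain at most one of each pair {x, 40−x}, plus the 4 elements whose complement lies outside the range or equal to its own complement.
The integers 20, …, 38 (19 of them) are such a set: any two sum to at least 20+21 = 41 > 40.
Pigeonhole: any 20th integer completes one of the 15 pairs, so 20 choices force a sum of 40.

20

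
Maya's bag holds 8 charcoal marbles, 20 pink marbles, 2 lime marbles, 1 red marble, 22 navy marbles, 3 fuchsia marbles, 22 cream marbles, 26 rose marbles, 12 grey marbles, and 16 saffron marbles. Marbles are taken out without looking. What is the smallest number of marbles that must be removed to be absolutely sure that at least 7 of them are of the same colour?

49

An adversary could hand out at most 6 marbles per colour (lime, red, fuchsia run out sooner): 6 + 6 + 2 + 1 + 6 + 3 + 6 + 6 + 6 + 6 = 48 marbles and still no colour has 7.
One more marble lands in a colour already at 6, so 49 draws are enough and 48 are not.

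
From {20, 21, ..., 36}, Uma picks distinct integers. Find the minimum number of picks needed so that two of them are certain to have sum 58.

11

Group the elements by complementary pair {x, 58−x}: {22,36}, {23,35}, {24,34}, …, giving 7 two-element pairs; the single value 29 (it cannot pair with itself since the integers are distinct); and 2 integers whose partner 58−x falls outside [20,36].
Pigeonhole: treating each of those 10 groups as a pigeonhole, one can pick one integer per group — 10 integers — with no two summing to 58.
The 11th integer lands in an occupied pair, forcing a sum of 58.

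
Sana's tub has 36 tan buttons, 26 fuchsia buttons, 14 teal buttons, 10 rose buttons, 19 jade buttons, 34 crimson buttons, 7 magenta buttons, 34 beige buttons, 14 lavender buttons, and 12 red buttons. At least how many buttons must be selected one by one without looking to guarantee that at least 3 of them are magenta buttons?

202

In the worst case for collecting magenta buttons, every non-magenta button comes out first.
There are 36 + 26 + 14 + 10 + 19 + 34 + 34 + 14 + 12 = 199 non-magenta buttons altogether.
After those, each further button must be magenta, so 199 + 3 = 202 draws guarantee 3 magenta buttons.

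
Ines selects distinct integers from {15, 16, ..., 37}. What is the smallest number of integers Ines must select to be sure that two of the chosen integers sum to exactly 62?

18

A set avoiding the sum 62 can contain at most one of each pair {x, 62−x}, plus the 11 elements whose complement lies outside the range or equal to its own complement.
The integers 15, …, 31 (17 of them) are such a set: any two sum to at least 15+16 = 31 and at most 30+31 = 61 < 62.
By the pigeonhole principle, any 18th integer completes one of the 6 pairs, so 18 choices force a sum of 62.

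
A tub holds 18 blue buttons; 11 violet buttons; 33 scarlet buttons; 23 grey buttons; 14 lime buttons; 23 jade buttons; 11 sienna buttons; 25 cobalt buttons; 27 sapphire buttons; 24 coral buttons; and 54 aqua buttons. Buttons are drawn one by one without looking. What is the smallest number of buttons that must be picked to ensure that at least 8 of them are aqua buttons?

In the worst case for collecting aqua buttons, every non-aqua button comes out first.
There are 18 + 11 + 33 + 23 + 14 + 23 + 11 + 25 + 27 + 24 = 209 non-aqua buttons altogether.
After those, each further button must be aqua, so 209 + 8 = 217 draws guarantee 8 aqua buttons.

217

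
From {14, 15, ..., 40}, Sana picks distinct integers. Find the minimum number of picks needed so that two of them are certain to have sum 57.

16

A set avoiding the sum 57 can contain at most one of each pair {x, 57−x}, plus the 3 elements whose complement lies outside the range.
The integers 14, …, 28 (15 of them) are such a set: any two sum to at least 14+15 = 29 and at most 27+28 = 55 < 57.
Pigeonhole: any 16th integer completes one of the 12 pairs, so 16 choices force a sum of 57.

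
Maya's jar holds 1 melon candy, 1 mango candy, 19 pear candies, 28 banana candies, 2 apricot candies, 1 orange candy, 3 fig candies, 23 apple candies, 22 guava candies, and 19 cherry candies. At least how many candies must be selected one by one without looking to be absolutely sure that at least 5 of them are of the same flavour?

29

The 10 flavours are the holes; the candies drawn are the pigeons.
To avoid 5 of any one flavour, the worst case takes at most 4 of each flavour, or every candy of a flavour that has fewer than 4.
That gives 1 + 1 + 4 + 4 + 2 + 1 + 3 + 4 + 4 + 4 = 28 candies with no flavour reaching 5.
The next candy forces some flavour to 5, so 28 + 1 = 29.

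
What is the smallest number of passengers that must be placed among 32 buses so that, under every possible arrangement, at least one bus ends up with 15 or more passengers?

449

With 448 passengers one could put exactly 14 in each of the 32 buses, and no bus would reach 15.
One more passenger must land in a bus that already has 14, giving it 15.
So 32 × 14 + 1 = 449 passengers are required.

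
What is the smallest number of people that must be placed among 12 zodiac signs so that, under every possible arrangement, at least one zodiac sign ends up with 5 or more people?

With 48 people one could put exactly 4 in each of the 12 zodiac signs, and no zodiac sign would reach 5.
One more person must land in a zodiac sign that already has 4, giving it 5.
So 12 × 4 + 1 = 49 people are required.

49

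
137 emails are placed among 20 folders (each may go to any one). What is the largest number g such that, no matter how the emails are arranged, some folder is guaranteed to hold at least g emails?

7

Pigeonhole: the 20 folders are the holes and the 137 emails are the pigeons.
If every folder held at most 6 emails, the total would be at most 20 × 6 = 120, which is less than 137.
So some folder holds at least ⌈137/20⌉ = 7 emails.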